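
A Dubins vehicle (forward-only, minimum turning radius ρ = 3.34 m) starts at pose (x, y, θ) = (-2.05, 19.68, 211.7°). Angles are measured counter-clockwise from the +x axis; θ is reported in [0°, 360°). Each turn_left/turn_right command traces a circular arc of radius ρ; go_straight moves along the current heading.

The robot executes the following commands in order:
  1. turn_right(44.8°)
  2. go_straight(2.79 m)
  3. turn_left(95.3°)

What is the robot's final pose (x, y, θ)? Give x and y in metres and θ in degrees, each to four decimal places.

set_pose: (x, y, θ) = (-2.0500, 19.6800, 211.7000°), ρ = 3.34
turn_right(44.8°): centre at ρ to the right, rotate −44.8° → (-4.5621, 19.2686, 166.9000°)
go_straight(2.79): x += 2.79·cos θ, y += 2.79·sin θ → (-7.2795, 19.9010, 166.9000°)
turn_left(95.3°): centre at ρ to the left, rotate +95.3° → (-11.3456, 17.1012, 262.2000°)

(-11.3456, 17.1012, 262.2000°)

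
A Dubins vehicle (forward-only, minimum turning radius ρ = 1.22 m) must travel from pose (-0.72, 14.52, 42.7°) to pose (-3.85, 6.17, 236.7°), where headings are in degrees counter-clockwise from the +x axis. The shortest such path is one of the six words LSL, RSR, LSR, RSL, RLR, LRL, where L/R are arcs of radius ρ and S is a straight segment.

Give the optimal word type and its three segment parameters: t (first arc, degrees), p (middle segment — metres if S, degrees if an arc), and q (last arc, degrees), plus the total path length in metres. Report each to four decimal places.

RSL: t = 168.9896°, p = 8.2863 m, q = 2.9896°, L = 11.9483 m

Let ψ = atan2(Δy, Δx) = atan2(-8.35, -3.13) = -110.5485° be the start→goal bearing.
Normalize: d = |goal − start| / ρ = 8.917365/1.22 = 7.309316, α = (θ_start − ψ) mod 360° = 153.2485° = 2.674691 rad, β = (θ_goal − ψ) mod 360° = 347.2485° = 6.060630 rad.
Common terms: sin α = 0.450121, cos α = -0.892967, sin β = -0.220723, cos β = 0.975337, cos(α−β) = -0.970296, d² = 53.426095. Work in radians in the unit-radius frame; every candidate has L = ρ·(t + p + q).
LSL: p² = 2 + d² − 2cos(α−β) + 2d(sin α − sin β) = 67.173507; p = √p² = 8.195945; φ = atan2(cos β − cos α, d + sin α − sin β) = 0.229977 rad; t = (φ − α) mod 2π = 3.838471 rad, q = (β − φ) mod 2π = 5.830654 rad → L = 1.22·(3.838471 + 8.195945 + 5.830654) = 1.22·17.865069 = 21.795384 m
RSR: p² = 2 + d² − 2cos(α−β) + 2d(sin β − sin α) = 47.559866; p = √p² = 6.896366; φ = atan2(cos α − cos β, d − sin α + sin β) = -0.274340 rad; t = (α − φ) mod 2π = 2.949031 rad, q = (φ − β) mod 2π = 6.231401 rad → L = 1.22·(2.949031 + 6.896366 + 6.231401) = 1.22·16.076798 = 19.613694 m
LSR: p² = d² − 2 + 2cos(α−β) + 2d(sin α + sin β) = 52.839001; p = √p² = 7.269044; φ = atan2(−cos α − cos β, d + sin α + sin β) − atan2(−2, p) = 0.257570 rad; t = (φ − α) mod 2π = 3.866064 rad, q = (φ − β) mod 2π = 0.480125 rad → L = 1.22·(3.866064 + 7.269044 + 0.480125) = 1.22·11.615233 = 14.170585 m
RSL: p² = d² − 2 + 2cos(α−β) − 2d(sin α + sin β) = 46.132006; p = √p² = 6.792055; φ = atan2(cos α + cos β, d − sin α − sin β) − atan2(2, p) = -0.274734 rad; t = (α − φ) mod 2π = 2.949426 rad, q = (β − φ) mod 2π = 0.052179 rad → L = 1.22·(2.949426 + 6.792055 + 0.052179) = 1.22·9.793660 = 11.948265 m
RLR: c = (6 − d² + 2cos(α−β) + 2d(sin α − sin β))/8 = -4.944983, |c| > 1 → infeasible
LRL: c = (6 − d² + 2cos(α−β) − 2d(sin α − sin β))/8 = -7.396688, |c| > 1 → infeasible
Shortest: RSL with L = 11.948265 m ≈ 11.9483 m
Convert RSL to answer units (arcs ×180/π): t = 2.949426·180/π = 168.9896°, p = ρ·p = 1.22·6.792055 = 8.2863 m, q = 0.052179·180/π = 2.9896°, L = 11.9483 m.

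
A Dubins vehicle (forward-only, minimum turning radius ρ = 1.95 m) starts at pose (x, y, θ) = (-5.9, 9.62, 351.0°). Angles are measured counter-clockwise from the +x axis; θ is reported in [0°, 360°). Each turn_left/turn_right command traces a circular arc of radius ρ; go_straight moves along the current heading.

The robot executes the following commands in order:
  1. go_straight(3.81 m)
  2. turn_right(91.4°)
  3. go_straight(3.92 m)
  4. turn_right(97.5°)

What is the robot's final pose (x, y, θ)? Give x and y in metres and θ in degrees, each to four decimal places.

set_pose: (x, y, θ) = (-5.9000, 9.6200, 351.0000°), ρ = 1.95
go_straight(3.81): x += 3.81·cos θ, y += 3.81·sin θ → (-2.1369, 9.0240, 351.0000°)
turn_right(91.4°): centre at ρ to the right, rotate −91.4° → (-0.5240, 6.7460, 259.6000°)
go_straight(3.92): x += 3.92·cos θ, y += 3.92·sin θ → (-1.2316, 2.8904, 259.6000°)
turn_right(97.5°): centre at ρ to the right, rotate −97.5° → (-3.7489, 1.3868, 162.1000°)

(-3.7489, 1.3868, 162.1000°)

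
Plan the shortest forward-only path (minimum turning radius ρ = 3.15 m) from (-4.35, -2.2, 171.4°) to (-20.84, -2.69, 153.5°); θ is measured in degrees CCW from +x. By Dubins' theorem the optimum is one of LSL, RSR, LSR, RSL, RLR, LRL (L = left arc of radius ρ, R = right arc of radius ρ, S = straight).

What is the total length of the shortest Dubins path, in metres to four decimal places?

Let ψ = atan2(Δy, Δx) = atan2(-0.49, -16.49) = -178.2980° be the start→goal bearing.
Normalize: d = |goal − start| / ρ = 16.497279/3.15 = 5.237231, α = (θ_start − ψ) mod 360° = 349.6980° = 6.103381 rad, β = (θ_goal − ψ) mod 360° = 331.7980° = 5.790967 rad.
Common terms: sin α = -0.178837, cos α = 0.983879, sin β = -0.472582, cos β = 0.881287, cos(α−β) = 0.951594, d² = 27.428592. Work in radians in the unit-radius frame; every candidate has L = ρ·(t + p + q).
LSL: p² = 2 + d² − 2cos(α−β) + 2d(sin α − sin β) = 30.602223; p = √p² = 5.531928; φ = atan2(cos β − cos α, d + sin α − sin β) = -0.018547 rad; t = (φ − α) mod 2π = 0.161258 rad, q = (β − φ) mod 2π = 5.809513 rad → L = 3.15·(0.161258 + 5.531928 + 5.809513) = 3.15·11.502699 = 36.233502 m
RSR: p² = 2 + d² − 2cos(α−β) + 2d(sin β − sin α) = 24.448583; p = √p² = 4.944551; φ = atan2(cos α − cos β, d − sin α + sin β) = 0.020750 rad; t = (α − φ) mod 2π = 6.082631 rad, q = (φ − β) mod 2π = 0.512968 rad → L = 3.15·(6.082631 + 4.944551 + 0.512968) = 3.15·11.540150 = 36.351473 m
LSR: p² = d² − 2 + 2cos(α−β) + 2d(sin α + sin β) = 20.508512; p = √p² = 4.528632; φ = atan2(−cos α − cos β, d + sin α + sin β) − atan2(−2, p) = 0.029585 rad; t = (φ − α) mod 2π = 0.209389 rad, q = (φ − β) mod 2π = 0.521803 rad → L = 3.15·(0.209389 + 4.528632 + 0.521803) = 3.15·5.259825 = 16.568450 m
RSL: p² = d² − 2 + 2cos(α−β) − 2d(sin α + sin β) = 34.155049; p = √p² = 5.844232; φ = atan2(cos α + cos β, d − sin α − sin β) − atan2(2, p) = -0.022983 rad; t = (α − φ) mod 2π = 6.126364 rad, q = (β − φ) mod 2π = 5.813950 rad → L = 3.15·(6.126364 + 5.844232 + 5.813950) = 3.15·17.784546 = 56.021319 m
RLR: c = (6 − d² + 2cos(α−β) + 2d(sin α − sin β))/8 = -2.056073, |c| > 1 → infeasible
LRL: c = (6 − d² + 2cos(α−β) − 2d(sin α − sin β))/8 = -2.825278, |c| > 1 → infeasible
Shortest: LSR with L = 16.568450 m ≈ 16.5684 m

16.5684 m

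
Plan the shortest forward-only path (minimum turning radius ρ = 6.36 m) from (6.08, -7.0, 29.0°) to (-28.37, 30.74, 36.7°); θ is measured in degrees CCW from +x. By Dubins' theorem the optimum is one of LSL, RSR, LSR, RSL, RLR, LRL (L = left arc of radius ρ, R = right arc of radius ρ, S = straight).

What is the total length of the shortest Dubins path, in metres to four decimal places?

Let ψ = atan2(Δy, Δx) = atan2(37.74, -34.45) = 132.3906° be the start→goal bearing.
Normalize: d = |goal − start| / ρ = 51.099022/6.36 = 8.034437, α = (θ_start − ψ) mod 360° = 256.6094° = 4.478679 rad, β = (θ_goal − ψ) mod 360° = 264.3094° = 4.613069 rad.
Common terms: sin α = -0.972814, cos α = -0.231588, sin β = -0.995072, cos β = -0.099156, cos(α−β) = 0.990983, d² = 64.552186. Work in radians in the unit-radius frame; every candidate has L = ρ·(t + p + q).
LSL: p² = 2 + d² − 2cos(α−β) + 2d(sin α − sin β) = 64.927880; p = √p² = 8.057784; φ = atan2(cos β − cos α, d + sin α − sin β) = 0.016436 rad; t = (φ − α) mod 2π = 1.820942 rad, q = (β − φ) mod 2π = 4.596633 rad → L = 6.36·(1.820942 + 8.057784 + 4.596633) = 6.36·14.475359 = 92.063286 m
RSR: p² = 2 + d² − 2cos(α−β) + 2d(sin β − sin α) = 64.212559; p = √p² = 8.013274; φ = atan2(cos α − cos β, d − sin α + sin β) = -0.016527 rad; t = (α − φ) mod 2π = 4.495206 rad, q = (φ − β) mod 2π = 1.653589 rad → L = 6.36·(4.495206 + 8.013274 + 1.653589) = 6.36·14.162069 = 90.070758 m
LSR: p² = d² − 2 + 2cos(α−β) + 2d(sin α + sin β) = 32.912442; p = √p² = 5.736937; φ = atan2(−cos α − cos β, d + sin α + sin β) − atan2(−2, p) = 0.389909 rad; t = (φ − α) mod 2π = 2.194415 rad, q = (φ − β) mod 2π = 2.060025 rad → L = 6.36·(2.194415 + 5.736937 + 2.060025) = 6.36·9.991376 = 63.545154 m
RSL: p² = d² − 2 + 2cos(α−β) − 2d(sin α + sin β) = 96.155862; p = √p² = 9.805910; φ = atan2(cos α + cos β, d − sin α − sin β) − atan2(2, p) = -0.234254 rad; t = (α − φ) mod 2π = 4.712933 rad, q = (β − φ) mod 2π = 4.847323 rad → L = 6.36·(4.712933 + 9.805910 + 4.847323) = 6.36·19.366165 = 123.168812 m
RLR: c = (6 − d² + 2cos(α−β) + 2d(sin α − sin β))/8 = -7.026570, |c| > 1 → infeasible
LRL: c = (6 − d² + 2cos(α−β) − 2d(sin α − sin β))/8 = -7.115985, |c| > 1 → infeasible
Shortest: LSR with L = 63.545154 m ≈ 63.5452 m

63.5452 m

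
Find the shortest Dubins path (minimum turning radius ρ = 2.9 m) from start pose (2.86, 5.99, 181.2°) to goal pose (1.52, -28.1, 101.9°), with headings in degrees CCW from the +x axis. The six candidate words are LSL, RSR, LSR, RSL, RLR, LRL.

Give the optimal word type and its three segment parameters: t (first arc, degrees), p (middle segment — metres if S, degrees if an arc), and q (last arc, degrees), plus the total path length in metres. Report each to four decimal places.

Let ψ = atan2(Δy, Δx) = atan2(-34.09, -1.34) = -92.2510° be the start→goal bearing.
Normalize: d = |goal − start| / ρ = 34.116326/2.9 = 11.764250, α = (θ_start − ψ) mod 360° = 273.4510° = 4.772620 rad, β = (θ_goal − ψ) mod 360° = 194.1510° = 3.388574 rad.
Common terms: sin α = -0.998187, cos α = 0.060195, sin β = -0.244478, cos β = -0.969655, cos(α−β) = 0.185667, d² = 138.397586. Work in radians in the unit-radius frame; every candidate has L = ρ·(t + p + q).
LSL: p² = 2 + d² − 2cos(α−β) + 2d(sin α − sin β) = 122.292627; p = √p² = 11.058600; φ = atan2(cos β − cos α, d + sin α − sin β) = -0.093262 rad; t = (φ − α) mod 2π = 1.417303 rad, q = (β − φ) mod 2π = 3.481836 rad → L = 2.9·(1.417303 + 11.058600 + 3.481836) = 2.9·15.957739 = 46.277443 m
RSR: p² = 2 + d² − 2cos(α−β) + 2d(sin β − sin α) = 157.759879; p = √p² = 12.560250; φ = atan2(cos α − cos β, d − sin α + sin β) = 0.082085 rad; t = (α − φ) mod 2π = 4.690535 rad, q = (φ − β) mod 2π = 2.976696 rad → L = 2.9·(4.690535 + 12.560250 + 2.976696) = 2.9·20.227481 = 58.659696 m
LSR: p² = d² − 2 + 2cos(α−β) + 2d(sin α + sin β) = 107.530876; p = √p² = 10.369710; φ = atan2(−cos α − cos β, d + sin α + sin β) − atan2(−2, p) = 0.276753 rad; t = (φ − α) mod 2π = 1.787318 rad, q = (φ − β) mod 2π = 3.171364 rad → L = 2.9·(1.787318 + 10.369710 + 3.171364) = 2.9·15.328392 = 44.452336 m
RSL: p² = d² − 2 + 2cos(α−β) − 2d(sin α + sin β) = 166.006963; p = √p² = 12.884369; φ = atan2(cos α + cos β, d − sin α − sin β) − atan2(2, p) = -0.223805 rad; t = (α − φ) mod 2π = 4.996426 rad, q = (β − φ) mod 2π = 3.612380 rad → L = 2.9·(4.996426 + 12.884369 + 3.612380) = 2.9·21.493175 = 62.330206 m
RLR: c = (6 − d² + 2cos(α−β) + 2d(sin α − sin β))/8 = -18.719985, |c| > 1 → infeasible
LRL: c = (6 − d² + 2cos(α−β) − 2d(sin α − sin β))/8 = -14.286578, |c| > 1 → infeasible
Shortest: LSR with L = 44.452336 m ≈ 44.4523 m
Convert LSR to answer units (arcs ×180/π): t = 1.787318·180/π = 102.4058°, p = ρ·p = 2.9·10.369710 = 30.0722 m, q = 3.171364·180/π = 181.7058°, L = 44.4523 m.

LSR: t = 102.4058°, p = 30.0722 m, q = 181.7058°, L = 44.4523 m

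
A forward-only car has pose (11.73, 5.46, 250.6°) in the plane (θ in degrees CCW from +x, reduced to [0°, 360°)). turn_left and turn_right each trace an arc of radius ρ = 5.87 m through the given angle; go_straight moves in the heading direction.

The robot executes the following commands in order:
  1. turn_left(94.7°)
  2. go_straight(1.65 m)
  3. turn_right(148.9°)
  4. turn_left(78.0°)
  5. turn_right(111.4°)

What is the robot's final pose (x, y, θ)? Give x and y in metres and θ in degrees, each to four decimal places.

(5.7767, -26.0407, 163.0000°)

set_pose: (x, y, θ) = (11.7300, 5.4600, 250.6000°), ρ = 5.87
turn_left(94.7°): centre at ρ to the left, rotate +94.7° → (15.7772, -2.1676, 345.3000°)
go_straight(1.65): x += 1.65·cos θ, y += 1.65·sin θ → (17.3731, -2.5863, 345.3000°)
turn_right(148.9°): centre at ρ to the right, rotate −148.9° → (17.5409, -13.8954, 196.4000°)
turn_left(78.0°): centre at ρ to the left, rotate +78.0° → (13.3456, -19.9769, 274.4000°)
turn_right(111.4°): centre at ρ to the right, rotate −111.4° → (5.7767, -26.0407, 163.0000°)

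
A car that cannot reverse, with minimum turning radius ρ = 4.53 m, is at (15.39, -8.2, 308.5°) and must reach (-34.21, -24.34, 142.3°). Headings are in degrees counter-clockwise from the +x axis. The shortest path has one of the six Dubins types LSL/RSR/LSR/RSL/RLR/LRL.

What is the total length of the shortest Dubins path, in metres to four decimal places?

Let ψ = atan2(Δy, Δx) = atan2(-16.14, -49.60) = -161.9749° be the start→goal bearing.
Normalize: d = |goal − start| / ρ = 52.159942/4.53 = 11.514336, α = (θ_start − ψ) mod 360° = 110.4749° = 1.928152 rad, β = (θ_goal − ψ) mod 360° = 304.2749° = 5.310600 rad.
Common terms: sin α = 0.936825, cos α = -0.349798, sin β = -0.826345, cos β = 0.563165, cos(α−β) = -0.971134, d² = 132.579936. Work in radians in the unit-radius frame; every candidate has L = ρ·(t + p + q).
LSL: p² = 2 + d² − 2cos(α−β) + 2d(sin α − sin β) = 177.125665; p = √p² = 13.308857; φ = atan2(cos β − cos α, d + sin α − sin β) = 0.068652 rad; t = (φ − α) mod 2π = 4.423686 rad, q = (β − φ) mod 2π = 5.241948 rad → L = 4.53·(4.423686 + 13.308857 + 5.241948) = 4.53·22.974490 = 104.074440 m
RSR: p² = 2 + d² − 2cos(α−β) + 2d(sin β − sin α) = 95.918743; p = √p² = 9.793811; φ = atan2(cos α − cos β, d − sin α + sin β) = -0.093354 rad; t = (α − φ) mod 2π = 2.021505 rad, q = (φ − β) mod 2π = 0.879232 rad → L = 4.53·(2.021505 + 9.793811 + 0.879232) = 4.53·12.694549 = 57.506305 m
LSR: p² = d² − 2 + 2cos(α−β) + 2d(sin α + sin β) = 131.181889; p = √p² = 11.453466; φ = atan2(−cos α − cos β, d + sin α + sin β) − atan2(−2, p) = 0.154524 rad; t = (φ − α) mod 2π = 4.509558 rad, q = (φ − β) mod 2π = 1.127110 rad → L = 4.53·(4.509558 + 11.453466 + 1.127110) = 4.53·17.090134 = 77.418307 m
RSL: p² = d² − 2 + 2cos(α−β) − 2d(sin α + sin β) = 126.093445; p = √p² = 11.229134; φ = atan2(cos α + cos β, d − sin α − sin β) − atan2(2, p) = -0.157552 rad; t = (α − φ) mod 2π = 2.085703 rad, q = (β − φ) mod 2π = 5.468152 rad → L = 4.53·(2.085703 + 11.229134 + 5.468152) = 4.53·18.782989 = 85.086939 m
RLR: c = (6 − d² + 2cos(α−β) + 2d(sin α − sin β))/8 = -10.989843, |c| > 1 → infeasible
LRL: c = (6 − d² + 2cos(α−β) − 2d(sin α − sin β))/8 = -21.140708, |c| > 1 → infeasible
Shortest: RSR with L = 57.506305 m ≈ 57.5063 m

57.5063 m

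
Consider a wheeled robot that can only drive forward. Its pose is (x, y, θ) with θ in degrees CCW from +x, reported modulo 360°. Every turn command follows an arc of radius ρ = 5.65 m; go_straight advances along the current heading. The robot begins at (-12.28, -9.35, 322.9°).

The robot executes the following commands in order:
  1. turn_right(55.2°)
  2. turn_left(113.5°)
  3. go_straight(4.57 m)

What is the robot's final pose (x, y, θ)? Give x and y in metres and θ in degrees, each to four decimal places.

set_pose: (x, y, θ) = (-12.2800, -9.3500, 322.9000°), ρ = 5.65
turn_right(55.2°): centre at ρ to the right, rotate −55.2° → (-10.0427, -14.0831, 267.7000°)
turn_left(113.5°): centre at ρ to the left, rotate +113.5° → (-2.3540, -19.5775, 381.2000° ≡ 21.2000°)
go_straight(4.57): x += 4.57·cos θ, y += 4.57·sin θ → (1.9067, -17.9248, 21.2000°)

(1.9067, -17.9248, 21.2000°)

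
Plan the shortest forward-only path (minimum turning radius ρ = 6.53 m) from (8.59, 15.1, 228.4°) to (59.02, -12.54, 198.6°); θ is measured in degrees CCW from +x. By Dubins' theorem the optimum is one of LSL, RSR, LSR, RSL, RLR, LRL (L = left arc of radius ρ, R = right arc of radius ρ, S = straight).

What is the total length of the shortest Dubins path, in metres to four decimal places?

Let ψ = atan2(Δy, Δx) = atan2(-27.64, 50.43) = -28.7266° be the start→goal bearing.
Normalize: d = |goal − start| / ρ = 57.507865/6.53 = 8.806717, α = (θ_start − ψ) mod 360° = 257.1266° = 4.487705 rad, β = (θ_goal − ψ) mod 360° = 227.3266° = 3.967597 rad.
Common terms: sin α = -0.974865, cos α = -0.222798, sin β = -0.735229, cos β = -0.677819, cos(α−β) = 0.867765, d² = 77.558272. Work in radians in the unit-radius frame; every candidate has L = ρ·(t + p + q).
LSL: p² = 2 + d² − 2cos(α−β) + 2d(sin α − sin β) = 73.601932; p = √p² = 8.579157; φ = atan2(cos β − cos α, d + sin α − sin β) = -0.053063 rad; t = (φ − α) mod 2π = 1.742418 rad, q = (β − φ) mod 2π = 4.020660 rad → L = 6.53·(1.742418 + 8.579157 + 4.020660) = 6.53·14.342234 = 93.654788 m
RSR: p² = 2 + d² − 2cos(α−β) + 2d(sin β − sin α) = 82.043550; p = √p² = 9.057789; φ = atan2(cos α − cos β, d − sin α + sin β) = 0.050256 rad; t = (α − φ) mod 2π = 4.437448 rad, q = (φ − β) mod 2π = 2.365845 rad → L = 6.53·(4.437448 + 9.057789 + 2.365845) = 6.53·15.861083 = 103.572871 m
LSR: p² = d² − 2 + 2cos(α−β) + 2d(sin α + sin β) = 47.173185; p = √p² = 6.868274; φ = atan2(−cos α − cos β, d + sin α + sin β) − atan2(−2, p) = 0.409591 rad; t = (φ − α) mod 2π = 2.205072 rad, q = (φ − β) mod 2π = 2.725180 rad → L = 6.53·(2.205072 + 6.868274 + 2.725180) = 6.53·11.798526 = 77.044373 m
RSL: p² = d² − 2 + 2cos(α−β) − 2d(sin α + sin β) = 107.414420; p = √p² = 10.364093; φ = atan2(cos α + cos β, d − sin α − sin β) − atan2(2, p) = -0.276058 rad; t = (α − φ) mod 2π = 4.763763 rad, q = (β − φ) mod 2π = 4.243655 rad → L = 6.53·(4.763763 + 10.364093 + 4.243655) = 6.53·19.371511 = 126.495967 m
RLR: c = (6 − d² + 2cos(α−β) + 2d(sin α − sin β))/8 = -9.255444, |c| > 1 → infeasible
LRL: c = (6 − d² + 2cos(α−β) − 2d(sin α − sin β))/8 = -8.200241, |c| > 1 → infeasible
Shortest: LSR with L = 77.044373 m ≈ 77.0444 m

77.0444 m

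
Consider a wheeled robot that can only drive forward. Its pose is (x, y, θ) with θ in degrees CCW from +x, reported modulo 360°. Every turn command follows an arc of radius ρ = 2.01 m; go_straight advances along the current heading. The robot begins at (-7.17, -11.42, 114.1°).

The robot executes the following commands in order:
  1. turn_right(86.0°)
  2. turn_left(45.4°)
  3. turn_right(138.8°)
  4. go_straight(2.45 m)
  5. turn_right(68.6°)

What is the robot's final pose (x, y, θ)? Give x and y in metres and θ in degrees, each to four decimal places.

set_pose: (x, y, θ) = (-7.1700, -11.4200, 114.1000°), ρ = 2.01
turn_right(86.0°): centre at ρ to the right, rotate −86.0° → (-6.2819, -8.8262, 28.1000°)
turn_left(45.4°): centre at ρ to the left, rotate +45.4° → (-5.3014, -7.6240, 73.5000°)
turn_right(138.8°): centre at ρ to the right, rotate −138.8° → (-1.5481, -7.3549, -65.3000° ≡ 294.7000°)
go_straight(2.45): x += 2.45·cos θ, y += 2.45·sin θ → (-0.5243, -9.5808, 294.7000°)
turn_right(68.6°): centre at ρ to the right, rotate −68.6° → (-0.9021, -11.8144, 226.1000°)

(-0.9021, -11.8144, 226.1000°)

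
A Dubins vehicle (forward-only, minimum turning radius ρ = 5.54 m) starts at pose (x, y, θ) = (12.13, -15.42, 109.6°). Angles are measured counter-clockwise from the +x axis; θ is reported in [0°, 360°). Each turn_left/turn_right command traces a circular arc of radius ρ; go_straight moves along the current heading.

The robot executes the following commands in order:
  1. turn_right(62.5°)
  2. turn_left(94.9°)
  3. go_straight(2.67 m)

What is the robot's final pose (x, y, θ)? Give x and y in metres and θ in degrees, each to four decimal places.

(10.5392, -0.0098, 142.0000°)

set_pose: (x, y, θ) = (12.1300, -15.4200, 109.6000°), ρ = 5.54
turn_right(62.5°): centre at ρ to the right, rotate −62.5° → (13.2907, -9.7904, 47.1000°)
turn_left(94.9°): centre at ρ to the left, rotate +94.9° → (12.6432, -1.6536, 142.0000°)
go_straight(2.67): x += 2.67·cos θ, y += 2.67·sin θ → (10.5392, -0.0098, 142.0000°)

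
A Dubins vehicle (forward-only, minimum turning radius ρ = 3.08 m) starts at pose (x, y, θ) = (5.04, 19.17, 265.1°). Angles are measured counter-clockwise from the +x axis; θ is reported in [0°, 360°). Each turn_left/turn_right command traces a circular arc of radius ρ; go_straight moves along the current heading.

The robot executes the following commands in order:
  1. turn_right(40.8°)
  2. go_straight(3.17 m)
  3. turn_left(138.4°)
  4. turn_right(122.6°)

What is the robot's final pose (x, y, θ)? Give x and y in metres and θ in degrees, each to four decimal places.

set_pose: (x, y, θ) = (5.0400, 19.1700, 265.1000°), ρ = 3.08
turn_right(40.8°): centre at ρ to the right, rotate −40.8° → (4.1224, 17.2288, 224.3000°)
go_straight(3.17): x += 3.17·cos θ, y += 3.17·sin θ → (1.8536, 15.0148, 224.3000°)
turn_left(138.4°): centre at ρ to the left, rotate +138.4° → (4.1498, 9.7339, 362.7000° ≡ 2.7000°)
turn_right(122.6°): centre at ρ to the right, rotate −122.6° → (6.9650, 5.1219, -119.9000° ≡ 240.1000°)

(6.9650, 5.1219, 240.1000°)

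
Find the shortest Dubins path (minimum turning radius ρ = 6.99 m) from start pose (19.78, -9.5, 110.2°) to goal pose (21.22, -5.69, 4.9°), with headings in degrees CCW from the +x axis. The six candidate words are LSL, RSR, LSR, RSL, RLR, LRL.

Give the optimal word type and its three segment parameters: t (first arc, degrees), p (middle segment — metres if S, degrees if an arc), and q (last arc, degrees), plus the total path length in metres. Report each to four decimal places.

RLR: t = 44.4207°, p = 330.2670°, q = 31.1463°, L = 49.5111 m

Let ψ = atan2(Δy, Δx) = atan2(3.81, 1.44) = 69.2958° be the start→goal bearing.
Normalize: d = |goal − start| / ρ = 4.073046/6.99 = 0.582696, α = (θ_start − ψ) mod 360° = 40.9042° = 0.713913 rad, β = (θ_goal − ψ) mod 360° = 295.6042° = 5.159267 rad.
Common terms: sin α = 0.654797, cos α = 0.755805, sin β = -0.901801, cos β = 0.432152, cos(α−β) = -0.263873, d² = 0.339535. Work in radians in the unit-radius frame; every candidate has L = ρ·(t + p + q).
LSL: p² = 2 + d² − 2cos(α−β) + 2d(sin α − sin β) = 4.681327; p = √p² = 2.163637; φ = atan2(cos β − cos α, d + sin α − sin β) = -0.150151 rad; t = (φ − α) mod 2π = 5.419121 rad, q = (β − φ) mod 2π = 5.309418 rad → L = 6.99·(5.419121 + 2.163637 + 5.309418) = 6.99·12.892176 = 90.116313 m
RSR: p² = 2 + d² − 2cos(α−β) + 2d(sin β − sin α) = 1.053235; p = √p² = 1.026272; φ = atan2(cos α − cos β, d − sin α + sin β) = 2.820749 rad; t = (α − φ) mod 2π = 4.176350 rad, q = (φ − β) mod 2π = 3.944667 rad → L = 6.99·(4.176350 + 1.026272 + 3.944667) = 6.99·9.147289 = 63.939552 m
LSR: p² = d² − 2 + 2cos(α−β) + 2d(sin α + sin β) = -2.476068 < 0 → infeasible
RSL: p² = d² − 2 + 2cos(α−β) − 2d(sin α + sin β) = -1.900355 < 0 → infeasible
RLR: c = (6 − d² + 2cos(α−β) + 2d(sin α − sin β))/8 = 0.868346; p = 2π − arccos c = 5.764246 rad; φ = atan2(cos α − cos β, d − sin α + sin β) = 2.820749 rad; t = (α − φ + p/2) mod 2π = 0.775288 rad, q = (α − β − t + p) mod 2π = 0.543605 rad → L = 6.99·(0.775288 + 5.764246 + 0.543605) = 6.99·7.083138 = 49.511136 m
LRL: c = (6 − d² + 2cos(α−β) − 2d(sin α − sin β))/8 = 0.414834; p = 2π − arccos c = 5.140149 rad; φ = atan2(cos β − cos α, d + sin α − sin β) = -0.150151 rad; t = (φ − α + p/2) mod 2π = 1.706010 rad, q = (β − α − t + p) mod 2π = 1.596307 rad → L = 6.99·(1.706010 + 5.140149 + 1.596307) = 6.99·8.442467 = 59.012846 m
Shortest: RLR with L = 49.511136 m ≈ 49.5111 m
Convert RLR to answer units (arcs ×180/π): t = 0.775288·180/π = 44.4207°, p = 5.764246·180/π = 330.2670°, q = 0.543605·180/π = 31.1463°, L = 49.5111 m.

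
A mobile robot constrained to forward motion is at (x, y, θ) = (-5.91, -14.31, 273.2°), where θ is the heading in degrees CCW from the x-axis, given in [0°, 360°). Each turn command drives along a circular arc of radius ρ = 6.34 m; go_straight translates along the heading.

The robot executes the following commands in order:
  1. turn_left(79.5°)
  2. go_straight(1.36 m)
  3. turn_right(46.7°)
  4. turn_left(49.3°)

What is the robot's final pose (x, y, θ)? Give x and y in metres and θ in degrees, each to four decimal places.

set_pose: (x, y, θ) = (-5.9100, -14.3100, 273.2000°), ρ = 6.34
turn_left(79.5°): centre at ρ to the left, rotate +79.5° → (-0.3855, -20.2447, 352.7000°)
go_straight(1.36): x += 1.36·cos θ, y += 1.36·sin θ → (0.9635, -20.4175, 352.7000°)
turn_right(46.7°): centre at ρ to the right, rotate −46.7° → (5.2871, -22.9796, 306.0000°)
turn_left(49.3°): centre at ρ to the left, rotate +49.3° → (9.8968, -25.5717, 355.3000°)

(9.8968, -25.5717, 355.3000°)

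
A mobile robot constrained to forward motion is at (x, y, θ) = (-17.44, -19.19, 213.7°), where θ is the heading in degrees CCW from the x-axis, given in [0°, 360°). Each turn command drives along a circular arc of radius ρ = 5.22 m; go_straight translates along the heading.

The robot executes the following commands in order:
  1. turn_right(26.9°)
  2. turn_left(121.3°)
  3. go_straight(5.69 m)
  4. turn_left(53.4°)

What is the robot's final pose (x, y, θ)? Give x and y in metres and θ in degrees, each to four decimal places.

(-15.4526, -34.9096, 1.5000°)

set_pose: (x, y, θ) = (-17.4400, -19.1900, 213.7000°), ρ = 5.22
turn_right(26.9°): centre at ρ to the right, rotate −26.9° → (-19.7182, -20.0305, 186.8000°)
turn_left(121.3°): centre at ρ to the left, rotate +121.3° → (-23.2080, -28.4347, 308.1000°)
go_straight(5.69): x += 5.69·cos θ, y += 5.69·sin θ → (-19.6970, -32.9123, 308.1000°)
turn_left(53.4°): centre at ρ to the left, rotate +53.4° → (-15.4526, -34.9096, 361.5000° ≡ 1.5000°)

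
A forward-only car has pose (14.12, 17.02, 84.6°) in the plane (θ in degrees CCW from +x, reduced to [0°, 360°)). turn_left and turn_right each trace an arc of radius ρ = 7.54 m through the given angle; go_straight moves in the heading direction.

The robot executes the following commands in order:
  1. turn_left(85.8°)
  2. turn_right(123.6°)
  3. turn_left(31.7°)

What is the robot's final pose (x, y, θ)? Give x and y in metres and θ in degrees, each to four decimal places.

(5.5241, 41.4181, 78.5000°)

set_pose: (x, y, θ) = (14.1200, 17.0200, 84.6000°), ρ = 7.54
turn_left(85.8°): centre at ρ to the left, rotate +85.8° → (7.8709, 25.1640, 170.4000°)
turn_right(123.6°): centre at ρ to the right, rotate −123.6° → (3.6319, 37.7599, 46.8000°)
turn_left(31.7°): centre at ρ to the left, rotate +31.7° → (5.5241, 41.4181, 78.5000°)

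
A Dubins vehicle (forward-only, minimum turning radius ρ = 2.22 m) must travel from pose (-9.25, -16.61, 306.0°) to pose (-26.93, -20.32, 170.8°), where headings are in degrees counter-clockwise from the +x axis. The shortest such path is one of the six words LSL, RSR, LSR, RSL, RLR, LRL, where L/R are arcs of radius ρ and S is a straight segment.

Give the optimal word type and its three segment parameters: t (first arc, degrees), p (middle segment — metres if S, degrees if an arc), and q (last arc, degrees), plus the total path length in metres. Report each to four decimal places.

Let ψ = atan2(Δy, Δx) = atan2(-3.71, -17.68) = -168.1489° be the start→goal bearing.
Normalize: d = |goal − start| / ρ = 18.065063/2.22 = 8.137416, α = (θ_start − ψ) mod 360° = 114.1489° = 1.992274 rad, β = (θ_goal − ψ) mod 360° = 338.9489° = 5.915775 rad.
Common terms: sin α = 0.912485, cos α = -0.409110, sin β = -0.359200, cos β = 0.933261, cos(α−β) = -0.709571, d² = 66.217535. Work in radians in the unit-radius frame; every candidate has L = ρ·(t + p + q).
LSL: p² = 2 + d² − 2cos(α−β) + 2d(sin α − sin β) = 90.333144; p = √p² = 9.504375; φ = atan2(cos β − cos α, d + sin α − sin β) = 0.141711 rad; t = (φ − α) mod 2π = 4.432622 rad, q = (β − φ) mod 2π = 5.774064 rad → L = 2.22·(4.432622 + 9.504375 + 5.774064) = 2.22·19.711060 = 43.758554 m
RSR: p² = 2 + d² − 2cos(α−β) + 2d(sin β − sin α) = 48.940209; p = √p² = 6.995728; φ = atan2(cos α − cos β, d − sin α + sin β) = -0.193082 rad; t = (α − φ) mod 2π = 2.185356 rad, q = (φ − β) mod 2π = 0.174329 rad → L = 2.22·(2.185356 + 6.995728 + 0.174329) = 2.22·9.355413 = 20.769017 m
LSR: p² = d² − 2 + 2cos(α−β) + 2d(sin α + sin β) = 71.803014; p = √p² = 8.473666; φ = atan2(−cos α − cos β, d + sin α + sin β) − atan2(−2, p) = 0.171545 rad; t = (φ − α) mod 2π = 4.462456 rad, q = (φ − β) mod 2π = 0.538955 rad → L = 2.22·(4.462456 + 8.473666 + 0.538955) = 2.22·13.475077 = 29.914671 m
RSL: p² = d² − 2 + 2cos(α−β) − 2d(sin α + sin β) = 53.793773; p = √p² = 7.334424; φ = atan2(cos α + cos β, d − sin α − sin β) − atan2(2, p) = -0.197212 rad; t = (α − φ) mod 2π = 2.189487 rad, q = (β − φ) mod 2π = 6.112987 rad → L = 2.22·(2.189487 + 7.334424 + 6.112987) = 2.22·15.636898 = 34.713913 m
RLR: c = (6 − d² + 2cos(α−β) + 2d(sin α − sin β))/8 = -5.117526, |c| > 1 → infeasible
LRL: c = (6 − d² + 2cos(α−β) − 2d(sin α − sin β))/8 = -10.291643, |c| > 1 → infeasible
Shortest: RSR with L = 20.769017 m ≈ 20.7690 m
Convert RSR to answer units (arcs ×180/π): t = 2.185356·180/π = 125.2117°, p = ρ·p = 2.22·6.995728 = 15.5305 m, q = 0.174329·180/π = 9.9883°, L = 20.7690 m.

RSR: t = 125.2117°, p = 15.5305 m, q = 9.9883°, L = 20.7690 m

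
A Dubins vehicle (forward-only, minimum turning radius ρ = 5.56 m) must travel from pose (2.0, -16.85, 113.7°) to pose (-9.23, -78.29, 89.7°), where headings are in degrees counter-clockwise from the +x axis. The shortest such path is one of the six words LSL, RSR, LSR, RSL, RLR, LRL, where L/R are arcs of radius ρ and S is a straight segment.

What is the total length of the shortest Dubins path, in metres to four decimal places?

Let ψ = atan2(Δy, Δx) = atan2(-61.44, -11.23) = -100.3582° be the start→goal bearing.
Normalize: d = |goal − start| / ρ = 62.457878/5.56 = 11.233431, α = (θ_start − ψ) mod 360° = 214.0582° = 3.736020 rad, β = (θ_goal − ψ) mod 360° = 190.0582° = 3.317141 rad.
Common terms: sin α = -0.560034, cos α = -0.828469, sin β = -0.174648, cos β = -0.984631, cos(α−β) = 0.913545, d² = 126.189978. Work in radians in the unit-radius frame; every candidate has L = ρ·(t + p + q).
LSL: p² = 2 + d² − 2cos(α−β) + 2d(sin α − sin β) = 117.704465; p = √p² = 10.849169; φ = atan2(cos β − cos α, d + sin α − sin β) = -0.014394 rad; t = (φ − α) mod 2π = 2.532771 rad, q = (β − φ) mod 2π = 3.331535 rad → L = 5.56·(2.532771 + 10.849169 + 3.331535) = 5.56·16.713475 = 92.926922 m
RSR: p² = 2 + d² − 2cos(α−β) + 2d(sin β − sin α) = 135.021309; p = √p² = 11.619867; φ = atan2(cos α − cos β, d − sin α + sin β) = 0.013440 rad; t = (α − φ) mod 2π = 3.722580 rad, q = (φ − β) mod 2π = 2.979484 rad → L = 5.56·(3.722580 + 11.619867 + 2.979484) = 5.56·18.321931 = 101.869938 m
LSR: p² = d² − 2 + 2cos(α−β) + 2d(sin α + sin β) = 109.511058; p = √p² = 10.464753; φ = atan2(−cos α − cos β, d + sin α + sin β) − atan2(−2, p) = 0.359851 rad; t = (φ − α) mod 2π = 2.907016 rad, q = (φ − β) mod 2π = 3.325895 rad → L = 5.56·(2.907016 + 10.464753 + 3.325895) = 5.56·16.697664 = 92.839011 m
RSL: p² = d² − 2 + 2cos(α−β) − 2d(sin α + sin β) = 142.523080; p = √p² = 11.938303; φ = atan2(cos α + cos β, d − sin α − sin β) − atan2(2, p) = -0.316338 rad; t = (α − φ) mod 2π = 4.052358 rad, q = (β − φ) mod 2π = 3.633479 rad → L = 5.56·(4.052358 + 11.938303 + 3.633479) = 5.56·19.624139 = 109.110214 m
RLR: c = (6 − d² + 2cos(α−β) + 2d(sin α − sin β))/8 = -15.877664, |c| > 1 → infeasible
LRL: c = (6 − d² + 2cos(α−β) − 2d(sin α − sin β))/8 = -13.713058, |c| > 1 → infeasible
Shortest: LSR with L = 92.839011 m ≈ 92.8390 m

92.8390 m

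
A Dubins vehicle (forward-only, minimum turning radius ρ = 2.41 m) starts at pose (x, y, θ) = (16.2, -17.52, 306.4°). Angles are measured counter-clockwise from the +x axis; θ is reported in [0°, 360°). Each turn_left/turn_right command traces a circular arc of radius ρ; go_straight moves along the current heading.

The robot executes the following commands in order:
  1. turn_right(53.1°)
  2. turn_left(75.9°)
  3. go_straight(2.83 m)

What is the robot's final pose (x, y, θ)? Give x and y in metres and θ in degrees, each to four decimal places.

set_pose: (x, y, θ) = (16.2000, -17.5200, 306.4000°), ρ = 2.41
turn_right(53.1°): centre at ρ to the right, rotate −53.1° → (16.5686, -19.6427, 253.3000°)
turn_left(75.9°): centre at ρ to the left, rotate +75.9° → (17.6429, -22.4053, 329.2000°)
go_straight(2.83): x += 2.83·cos θ, y += 2.83·sin θ → (20.0737, -23.8544, 329.2000°)

(20.0737, -23.8544, 329.2000°)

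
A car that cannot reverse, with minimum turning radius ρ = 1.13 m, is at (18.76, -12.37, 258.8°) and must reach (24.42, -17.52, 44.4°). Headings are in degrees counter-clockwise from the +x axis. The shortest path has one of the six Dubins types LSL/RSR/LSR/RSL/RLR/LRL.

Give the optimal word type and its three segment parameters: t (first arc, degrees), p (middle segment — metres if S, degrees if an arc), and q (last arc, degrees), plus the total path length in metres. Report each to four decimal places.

LSL: t = 53.5692°, p = 5.5808 m, q = 92.0308°, L = 8.4523 m

Let ψ = atan2(Δy, Δx) = atan2(-5.15, 5.66) = -42.2989° be the start→goal bearing.
Normalize: d = |goal − start| / ρ = 7.652326/1.13 = 6.771970, α = (θ_start − ψ) mod 360° = 301.0989° = 5.255167 rad, β = (θ_goal − ψ) mod 360° = 86.6989° = 1.513181 rad.
Common terms: sin α = -0.856277, cos α = 0.516516, sin β = 0.998341, cos β = 0.057584, cos(α−β) = -0.825113, d² = 45.859582. Work in radians in the unit-radius frame; every candidate has L = ρ·(t + p + q).
LSL: p² = 2 + d² − 2cos(α−β) + 2d(sin α − sin β) = 24.390974; p = √p² = 4.938722; φ = atan2(cos β − cos α, d + sin α − sin β) = -0.093060 rad; t = (φ − α) mod 2π = 0.934959 rad, q = (β − φ) mod 2π = 1.606240 rad → L = 1.13·(0.934959 + 4.938722 + 1.606240) = 1.13·7.479921 = 8.452311 m
RSR: p² = 2 + d² − 2cos(α−β) + 2d(sin β − sin α) = 74.628644; p = √p² = 8.638787; φ = atan2(cos α − cos β, d − sin α + sin β) = 0.053150 rad; t = (α − φ) mod 2π = 5.202017 rad, q = (φ − β) mod 2π = 4.823154 rad → L = 1.13·(5.202017 + 8.638787 + 4.823154) = 1.13·18.663958 = 21.090273 m
LSR: p² = d² − 2 + 2cos(α−β) + 2d(sin α + sin β) = 44.133453; p = √p² = 6.643301; φ = atan2(−cos α − cos β, d + sin α + sin β) − atan2(−2, p) = 0.209581 rad; t = (φ − α) mod 2π = 1.237599 rad, q = (φ − β) mod 2π = 4.979585 rad → L = 1.13·(1.237599 + 6.643301 + 4.979585) = 1.13·12.860486 = 14.532349 m
RSL: p² = d² − 2 + 2cos(α−β) − 2d(sin α + sin β) = 40.285256; p = √p² = 6.347067; φ = atan2(cos α + cos β, d − sin α − sin β) − atan2(2, p) = -0.218880 rad; t = (α − φ) mod 2π = 5.474047 rad, q = (β − φ) mod 2π = 1.732061 rad → L = 1.13·(5.474047 + 6.347067 + 1.732061) = 1.13·13.553175 = 15.315088 m
RLR: c = (6 − d² + 2cos(α−β) + 2d(sin α − sin β))/8 = -8.328581, |c| > 1 → infeasible
LRL: c = (6 − d² + 2cos(α−β) − 2d(sin α − sin β))/8 = -2.048872, |c| > 1 → infeasible
Shortest: LSL with L = 8.452311 m ≈ 8.4523 m
Convert LSL to answer units (arcs ×180/π): t = 0.934959·180/π = 53.5692°, p = ρ·p = 1.13·4.938722 = 5.5808 m, q = 1.606240·180/π = 92.0308°, L = 8.4523 m.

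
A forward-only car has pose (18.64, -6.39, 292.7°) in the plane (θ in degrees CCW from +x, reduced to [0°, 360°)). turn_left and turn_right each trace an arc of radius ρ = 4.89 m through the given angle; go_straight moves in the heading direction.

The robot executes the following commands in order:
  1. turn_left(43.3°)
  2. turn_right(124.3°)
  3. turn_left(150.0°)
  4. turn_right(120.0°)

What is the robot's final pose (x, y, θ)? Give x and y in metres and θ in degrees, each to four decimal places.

(28.9081, -33.8523, 241.7000°)

set_pose: (x, y, θ) = (18.6400, -6.3900, 292.7000°), ρ = 4.89
turn_left(43.3°): centre at ρ to the left, rotate +43.3° → (21.1623, -8.9702, 336.0000°)
turn_right(124.3°): centre at ρ to the right, rotate −124.3° → (21.7429, -17.5979, 211.7000°)
turn_left(150.0°): centre at ρ to the left, rotate +150.0° → (24.4575, -26.6462, 361.7000° ≡ 1.7000°)
turn_right(120.0°): centre at ρ to the right, rotate −120.0° → (28.9081, -33.8523, -118.3000° ≡ 241.7000°)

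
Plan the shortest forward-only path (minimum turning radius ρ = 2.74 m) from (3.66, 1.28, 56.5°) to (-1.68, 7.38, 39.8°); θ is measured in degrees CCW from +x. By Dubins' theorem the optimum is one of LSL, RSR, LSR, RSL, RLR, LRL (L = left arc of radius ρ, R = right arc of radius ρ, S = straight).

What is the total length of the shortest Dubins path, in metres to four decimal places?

24.3061 m

Let ψ = atan2(Δy, Δx) = atan2(6.10, -5.34) = 131.1992° be the start→goal bearing.
Normalize: d = |goal − start| / ρ = 8.107133/2.74 = 2.958808, α = (θ_start − ψ) mod 360° = 285.3008° = 4.979438 rad, β = (θ_goal − ψ) mod 360° = 268.6008° = 4.687968 rad.
Common terms: sin α = -0.964554, cos α = 0.263886, sin β = -0.999702, cos β = -0.024419, cos(α−β) = 0.957822, d² = 8.754542. Work in radians in the unit-radius frame; every candidate has L = ρ·(t + p + q).
LSL: p² = 2 + d² − 2cos(α−β) + 2d(sin α − sin β) = 9.046889; p = √p² = 3.007805; φ = atan2(cos β − cos α, d + sin α − sin β) = -0.096000 rad; t = (φ − α) mod 2π = 1.207748 rad, q = (β − φ) mod 2π = 4.783968 rad → L = 2.74·(1.207748 + 3.007805 + 4.783968) = 2.74·8.999520 = 24.658685 m
RSR: p² = 2 + d² − 2cos(α−β) + 2d(sin β − sin α) = 8.630905; p = √p² = 2.937840; φ = atan2(cos α − cos β, d − sin α + sin β) = 0.098293 rad; t = (α − φ) mod 2π = 4.881145 rad, q = (φ − β) mod 2π = 1.693510 rad → L = 2.74·(4.881145 + 2.937840 + 1.693510) = 2.74·9.512495 = 26.064238 m
LSR: p² = d² − 2 + 2cos(α−β) + 2d(sin α + sin β) = -2.953522 < 0 → infeasible
RSL: p² = d² − 2 + 2cos(α−β) − 2d(sin α + sin β) = 20.293896; p = √p² = 4.504875; φ = atan2(cos α + cos β, d − sin α − sin β) − atan2(2, p) = -0.369219 rad; t = (α − φ) mod 2π = 5.348657 rad, q = (β − φ) mod 2π = 5.057187 rad → L = 2.74·(5.348657 + 4.504875 + 5.057187) = 2.74·14.910719 = 40.855369 m
RLR: c = (6 − d² + 2cos(α−β) + 2d(sin α − sin β))/8 = -0.078863; p = 2π − arccos c = 4.633444 rad; φ = atan2(cos α − cos β, d − sin α + sin β) = 0.098293 rad; t = (α − φ + p/2) mod 2π = 0.914681 rad, q = (α − β − t + p) mod 2π = 4.010232 rad → L = 2.74·(0.914681 + 4.633444 + 4.010232) = 2.74·9.558358 = 26.189900 m
LRL: c = (6 − d² + 2cos(α−β) − 2d(sin α − sin β))/8 = -0.130861; p = 2π − arccos c = 4.581151 rad; φ = atan2(cos β − cos α, d + sin α − sin β) = -0.096000 rad; t = (φ − α + p/2) mod 2π = 3.498323 rad, q = (β − α − t + p) mod 2π = 0.791358 rad → L = 2.74·(3.498323 + 4.581151 + 0.791358) = 2.74·8.870833 = 24.306082 m
Shortest: LRL with L = 24.306082 m ≈ 24.3061 m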